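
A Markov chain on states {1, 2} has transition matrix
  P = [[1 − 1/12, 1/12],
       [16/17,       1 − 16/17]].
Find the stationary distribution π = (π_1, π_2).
π_1 = 192/209, π_2 = 17/209

Solve πP = π with π_1 + π_2 = 1. From πP = π: π_1 · (1 − 1/12) + π_2 · 16/17 = π_1 ⇒ π_2 · 16/17 = π_1 · 1/12 ⇒ π_2/π_1 = (1/12)/(16/17) = 17/192. Together with π_1 + π_2 = 1:
  π_1 = (16/17)/(1/12 + 16/17) = (16/17)/(209/204) = 192/209,
  π_2 = (1/12)/(1/12 + 16/17) = (1/12)/(209/204) = 17/209.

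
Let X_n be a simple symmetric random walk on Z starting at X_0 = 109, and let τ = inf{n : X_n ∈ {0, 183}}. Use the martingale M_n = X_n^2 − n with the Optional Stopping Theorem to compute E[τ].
E[τ] = 8066

M_n = X_n^2 − n is a martingale (since E[X_{n+1}^2 | F_n] = X_n^2 + 1). By OST (τ has finite mean in a bounded region), E[M_τ] = E[M_0] = X_0^2 − 0 = 109^2 = 11881. Also E[M_τ] = E[X_τ^2] − E[τ]. The walk exits at 0 or 183, with P(hit 183 first) = 109/183, so E[X_τ^2] = 183^2 · 109/183 + 0 = 19947. Thus E[τ] = E[X_τ^2] − E[M_τ] = 19947 − 11881 = 8066 = 109(183 − 109) = 8066.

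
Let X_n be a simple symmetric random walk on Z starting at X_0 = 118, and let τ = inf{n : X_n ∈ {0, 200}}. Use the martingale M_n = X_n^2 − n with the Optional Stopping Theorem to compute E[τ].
E[τ] = 9676

M_n = X_n^2 − n is a martingale (since E[X_{n+1}^2 | F_n] = X_n^2 + 1). By OST (τ has finite mean in a bounded region), E[M_τ] = E[M_0] = X_0^2 − 0 = 118^2 = 13924. Also E[M_τ] = E[X_τ^2] − E[τ]. The walk exits at 0 or 200, with P(hit 200 first) = 118/200, so E[X_τ^2] = 200^2 · 118/200 + 0 = 23600. Thus E[τ] = E[X_τ^2] − E[M_τ] = 23600 − 13924 = 9676 = 118(200 − 118) = 9676.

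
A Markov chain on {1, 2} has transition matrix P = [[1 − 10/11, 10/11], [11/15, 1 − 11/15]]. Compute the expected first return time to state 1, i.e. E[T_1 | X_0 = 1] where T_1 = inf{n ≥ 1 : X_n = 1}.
E[T_1 | X_0 = 1] = 1/π_1 = 271/121

For an irreducible recurrent Markov chain with stationary distribution π, E[T_i | X_0 = i] = 1/π_i (Kac's formula). Here π_1 = (11/15)/(10/11 + 11/15) = (11/15)/(271/165) = 121/271, so E[T_1 | X_0 = 1] = 1/π_1 = (10/11 + 11/15)/(11/15) = (271/165)/(11/15) = 271/121.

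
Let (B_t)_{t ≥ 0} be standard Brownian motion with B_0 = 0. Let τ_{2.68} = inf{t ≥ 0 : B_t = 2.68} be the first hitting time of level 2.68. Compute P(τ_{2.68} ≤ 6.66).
P(τ_{2.68} ≤ 6.66) = 2(1 − Φ(2.68/√6.66)) = 2(1 − Φ(1.0385)) ≈ 0.2990

By the reflection principle for standard BM, P(τ_b ≤ t) = 2 · P(B_t ≥ b). Since B_t ~ N(0, t), P(B_t ≥ 2.68) = 1 − Φ(2.68/√t) = 1 − Φ(2.68/√6.66) = 1 − Φ(1.0385) ≈ 0.14952. Doubling: P(τ_{2.68} ≤ 6.66) ≈ 2 · 0.14952 = 0.29904 ≈ 0.2990.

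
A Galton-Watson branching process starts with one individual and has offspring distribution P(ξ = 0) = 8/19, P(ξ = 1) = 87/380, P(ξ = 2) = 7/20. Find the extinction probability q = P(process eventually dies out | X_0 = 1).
q = 1

Mean offspring μ = 0·8/19 + 1·87/380 + 2·7/20 = 353/380 ≤ 1. For μ ≤ 1 with offspring not concentrated at 1, the Galton-Watson process goes extinct almost surely, so q = 1.
(Algebraic check: The pgf is f(s) = 8/19 + 87/380·s + 7/20·s². The extinction probability q is the smallest fixed point of f in [0, 1]. Setting s = f(s):
  7/20·s² + (87/380 − 1)·s + 8/19 = 0
  7/20·s² − (8/19 + 7/20)·s + 8/19 = 0
which factors as (s − 1)·(7/20·s − 8/19) = 0, giving roots s = 1 and s = (8/19)/(7/20) = 160/133. Since 160/133 ≥ 1, the smallest root in [0, 1] is s = 1.)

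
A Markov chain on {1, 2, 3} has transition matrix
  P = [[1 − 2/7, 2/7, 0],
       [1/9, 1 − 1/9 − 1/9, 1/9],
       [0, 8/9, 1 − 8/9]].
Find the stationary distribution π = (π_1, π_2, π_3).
π = (28/109, 72/109, 9/109)

This is a birth-death chain on three states, which satisfies detailed balance: π_1 · P_{12} = π_2 · P_{21} and π_2 · P_{23} = π_3 · P_{32}.
From π_1 · 2/7 = π_2 · 1/9: π_2/π_1 = (2/7)/(1/9) = 18/7.
From π_2 · 1/9 = π_3 · 8/9: π_3/π_2 = (1/9)/(8/9) = 1/8.
Take π_1 proportional to 1; then unnormalized π = (1, 18/7, 9/28). Normalize by dividing by the sum 109/28:
  π = (28/109, 72/109, 9/109).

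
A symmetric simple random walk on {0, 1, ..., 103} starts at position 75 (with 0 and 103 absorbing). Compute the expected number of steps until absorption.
E[τ | X_0 = 75] = 2100

Let v_k = E[τ | X_0 = k]. Boundary: v_0 = v_103 = 0. Recurrence: v_k = 1 + (v_{k-1} + v_{k+1})/2 for 1 ≤ k ≤ 102. The particular solution to v_k − (v_{k-1} + v_{k+1})/2 = 1 is v_k = −k^2. Adding homogeneous solution A + B k and matching boundaries gives v_k = k (103 − k). Substituting k = 75: v_75 = 75 · 28 = 2100.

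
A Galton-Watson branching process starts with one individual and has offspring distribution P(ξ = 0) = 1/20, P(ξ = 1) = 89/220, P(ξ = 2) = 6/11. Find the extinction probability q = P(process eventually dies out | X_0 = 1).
q = 11/120

The pgf is f(s) = 1/20 + 89/220·s + 6/11·s². The extinction probability q is the smallest fixed point of f in [0, 1]. Setting s = f(s):
  6/11·s² + (89/220 − 1)·s + 1/20 = 0
  6/11·s² − (1/20 + 6/11)·s + 1/20 = 0
which factors as (s − 1)·(6/11·s − 1/20) = 0, giving roots s = 1 and s = (1/20)/(6/11) = 11/120.
Mean offspring μ = 89/220 + 2·6/11 = 329/220 > 1 (supercritical), so q < 1. The extinction probability is the smaller root: q = (1/20)/(6/11) = 11/120.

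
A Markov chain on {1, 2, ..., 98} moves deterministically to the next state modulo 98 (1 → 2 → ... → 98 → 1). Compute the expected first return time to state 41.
E[T_41 | X_0 = 41] = 98

The chain cycles deterministically, so starting at state 41 it returns in exactly 98 steps. Equivalently, the stationary distribution is uniform π_j = 1/98 for every state j, so by Kac's formula E[T_41] = 1/π_41 = 98.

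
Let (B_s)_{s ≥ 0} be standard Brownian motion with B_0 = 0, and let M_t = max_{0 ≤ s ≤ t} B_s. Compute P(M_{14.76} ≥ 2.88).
P(M_{14.76} ≥ 2.88) = 2·P(B_{14.76} ≥ 2.88) = 2(1 − Φ(2.88/√14.76)) ≈ 0.4535

By the reflection principle for Brownian motion, P(M_t ≥ a) = 2 · P(B_t ≥ a) for a ≥ 0. Since B_t ~ N(0, t), P(B_t ≥ 2.88) = 1 − Φ(2.88/√t) = 1 − Φ(2.88/√14.76) = 1 − Φ(0.7496). So
  P(M_{14.76} ≥ 2.88) = 2(1 − Φ(0.7496)) ≈ 0.4535.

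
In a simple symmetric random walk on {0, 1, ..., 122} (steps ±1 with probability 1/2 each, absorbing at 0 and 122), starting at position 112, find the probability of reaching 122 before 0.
P(hit 122 before 0) = 112/122 = 56/61

Let u_k = P(hit 122 before 0 | start at k). Then u_0 = 0, u_122 = 1, and u_k = u_{k-1}/2 + u_{k+1}/2 for 1 ≤ k ≤ 121. This harmonic recurrence is solved by u_k = k/122, giving u_112 = 112/122 = 56/61.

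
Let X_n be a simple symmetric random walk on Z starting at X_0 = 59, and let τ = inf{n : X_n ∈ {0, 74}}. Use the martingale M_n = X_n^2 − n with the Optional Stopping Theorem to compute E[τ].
E[τ] = 885

M_n = X_n^2 − n is a martingale (since E[X_{n+1}^2 | F_n] = X_n^2 + 1). By OST (τ has finite mean in a bounded region), E[M_τ] = E[M_0] = X_0^2 − 0 = 59^2 = 3481. Also E[M_τ] = E[X_τ^2] − E[τ]. The walk exits at 0 or 74, with P(hit 74 first) = 59/74, so E[X_τ^2] = 74^2 · 59/74 + 0 = 4366. Thus E[τ] = E[X_τ^2] − E[M_τ] = 4366 − 3481 = 885 = 59(74 − 59) = 885.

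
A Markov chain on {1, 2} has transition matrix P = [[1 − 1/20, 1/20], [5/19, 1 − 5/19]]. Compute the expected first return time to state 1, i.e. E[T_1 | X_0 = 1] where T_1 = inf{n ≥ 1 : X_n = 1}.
E[T_1 | X_0 = 1] = 1/π_1 = 119/100

For an irreducible recurrent Markov chain with stationary distribution π, E[T_i | X_0 = i] = 1/π_i (Kac's formula). Here π_1 = (5/19)/(1/20 + 5/19) = (5/19)/(119/380) = 100/119, so E[T_1 | X_0 = 1] = 1/π_1 = (1/20 + 5/19)/(5/19) = (119/380)/(5/19) = 119/100.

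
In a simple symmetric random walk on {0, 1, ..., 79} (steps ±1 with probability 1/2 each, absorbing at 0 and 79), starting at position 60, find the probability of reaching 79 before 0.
P(hit 79 before 0) = 60/79

Let u_k = P(hit 79 before 0 | start at k). Then u_0 = 0, u_79 = 1, and u_k = u_{k-1}/2 + u_{k+1}/2 for 1 ≤ k ≤ 78. This harmonic recurrence is solved by u_k = k/79, giving u_60 = 60/79.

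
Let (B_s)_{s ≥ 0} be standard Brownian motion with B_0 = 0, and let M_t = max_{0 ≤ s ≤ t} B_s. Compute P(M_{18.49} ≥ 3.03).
P(M_{18.49} ≥ 3.03) = 2·P(B_{18.49} ≥ 3.03) = 2(1 − Φ(3.03/√18.49)) ≈ 0.4810

By the reflection principle for Brownian motion, P(M_t ≥ a) = 2 · P(B_t ≥ a) for a ≥ 0. Since B_t ~ N(0, t), P(B_t ≥ 3.03) = 1 − Φ(3.03/√t) = 1 − Φ(3.03/√18.49) = 1 − Φ(0.7047). So
  P(M_{18.49} ≥ 3.03) = 2(1 − Φ(0.7047)) ≈ 0.4810.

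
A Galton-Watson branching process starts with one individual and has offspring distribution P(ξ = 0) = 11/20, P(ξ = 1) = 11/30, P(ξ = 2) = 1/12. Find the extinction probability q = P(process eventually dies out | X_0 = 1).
q = 1

Mean offspring μ = 0·11/20 + 1·11/30 + 2·1/12 = 8/15 ≤ 1. For μ ≤ 1 with offspring not concentrated at 1, the Galton-Watson process goes extinct almost surely, so q = 1.
(Algebraic check: The pgf is f(s) = 11/20 + 11/30·s + 1/12·s². The extinction probability q is the smallest fixed point of f in [0, 1]. Setting s = f(s):
  1/12·s² + (11/30 − 1)·s + 11/20 = 0
  1/12·s² − (11/20 + 1/12)·s + 11/20 = 0
which factors as (s − 1)·(1/12·s − 11/20) = 0, giving roots s = 1 and s = (11/20)/(1/12) = 33/5. Since 33/5 ≥ 1, the smallest root in [0, 1] is s = 1.)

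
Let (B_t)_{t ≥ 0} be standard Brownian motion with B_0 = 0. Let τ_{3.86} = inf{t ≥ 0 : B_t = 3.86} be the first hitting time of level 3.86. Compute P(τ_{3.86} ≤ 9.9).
P(τ_{3.86} ≤ 9.9) = 2(1 − Φ(3.86/√9.9)) = 2(1 − Φ(1.2268)) ≈ 0.2199

By the reflection principle for standard BM, P(τ_b ≤ t) = 2 · P(B_t ≥ b). Since B_t ~ N(0, t), P(B_t ≥ 3.86) = 1 − Φ(3.86/√t) = 1 − Φ(3.86/√9.9) = 1 − Φ(1.2268) ≈ 0.10995. Doubling: P(τ_{3.86} ≤ 9.9) ≈ 2 · 0.10995 = 0.21990 ≈ 0.2199.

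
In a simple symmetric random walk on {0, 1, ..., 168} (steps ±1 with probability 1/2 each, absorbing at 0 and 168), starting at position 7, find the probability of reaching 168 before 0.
P(hit 168 before 0) = 7/168 = 1/24

Let u_k = P(hit 168 before 0 | start at k). Then u_0 = 0, u_168 = 1, and u_k = u_{k-1}/2 + u_{k+1}/2 for 1 ≤ k ≤ 167. This harmonic recurrence is solved by u_k = k/168, giving u_7 = 7/168 = 1/24.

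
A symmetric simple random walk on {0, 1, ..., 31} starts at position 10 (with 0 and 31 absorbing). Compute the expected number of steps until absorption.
E[τ | X_0 = 10] = 210

Let v_k = E[τ | X_0 = k]. Boundary: v_0 = v_31 = 0. Recurrence: v_k = 1 + (v_{k-1} + v_{k+1})/2 for 1 ≤ k ≤ 30. The particular solution to v_k − (v_{k-1} + v_{k+1})/2 = 1 is v_k = −k^2. Adding homogeneous solution A + B k and matching boundaries gives v_k = k (31 − k). Substituting k = 10: v_10 = 10 · 21 = 210.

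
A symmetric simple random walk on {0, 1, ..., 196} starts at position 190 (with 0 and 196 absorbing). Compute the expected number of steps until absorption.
E[τ | X_0 = 190] = 1140

Let v_k = E[τ | X_0 = k]. Boundary: v_0 = v_196 = 0. Recurrence: v_k = 1 + (v_{k-1} + v_{k+1})/2 for 1 ≤ k ≤ 195. The particular solution to v_k − (v_{k-1} + v_{k+1})/2 = 1 is v_k = −k^2. Adding homogeneous solution A + B k and matching boundaries gives v_k = k (196 − k). Substituting k = 190: v_190 = 190 · 6 = 1140.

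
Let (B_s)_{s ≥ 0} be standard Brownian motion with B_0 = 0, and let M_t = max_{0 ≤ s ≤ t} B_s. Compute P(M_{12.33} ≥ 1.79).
P(M_{12.33} ≥ 1.79) = 2·P(B_{12.33} ≥ 1.79) = 2(1 − Φ(1.79/√12.33)) ≈ 0.6102

By the reflection principle for Brownian motion, P(M_t ≥ a) = 2 · P(B_t ≥ a) for a ≥ 0. Since B_t ~ N(0, t), P(B_t ≥ 1.79) = 1 − Φ(1.79/√t) = 1 − Φ(1.79/√12.33) = 1 − Φ(0.5098). So
  P(M_{12.33} ≥ 1.79) = 2(1 − Φ(0.5098)) ≈ 0.6102.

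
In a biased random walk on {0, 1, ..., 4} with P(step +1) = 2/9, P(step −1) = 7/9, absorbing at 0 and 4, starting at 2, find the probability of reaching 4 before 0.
P(hit 4 before 0) = (1 − (7/2)^2) / (1 − (7/2)^4) = 4/53

Let u_k denote P(reach 4 before 0 | start at k). Boundary: u_0 = 0, u_4 = 1. Recurrence: u_k = 2/9·u_{k+1} + 7/9·u_{k-1} for 1 ≤ k ≤ 3. Try u_k = A + B·r^k with r = q/p = (7/9)/(2/9) = 7/2. Substitution satisfies the recurrence; boundary conditions give:
  u_k = (1 − r^k) / (1 − r^N) = (1 − (7/2)^2) / (1 − (7/2)^4) = 4/53.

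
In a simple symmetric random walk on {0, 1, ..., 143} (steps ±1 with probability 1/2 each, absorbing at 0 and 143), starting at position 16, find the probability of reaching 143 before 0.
P(hit 143 before 0) = 16/143

Let u_k = P(hit 143 before 0 | start at k). Then u_0 = 0, u_143 = 1, and u_k = u_{k-1}/2 + u_{k+1}/2 for 1 ≤ k ≤ 142. This harmonic recurrence is solved by u_k = k/143, giving u_16 = 16/143.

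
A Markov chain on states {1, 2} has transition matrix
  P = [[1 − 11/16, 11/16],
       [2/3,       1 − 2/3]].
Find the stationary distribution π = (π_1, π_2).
π_1 = 32/65, π_2 = 33/65

Solve πP = π with π_1 + π_2 = 1. From πP = π: π_1 · (1 − 11/16) + π_2 · 2/3 = π_1 ⇒ π_2 · 2/3 = π_1 · 11/16 ⇒ π_2/π_1 = (11/16)/(2/3) = 33/32. Together with π_1 + π_2 = 1:
  π_1 = (2/3)/(11/16 + 2/3) = (2/3)/(65/48) = 32/65,
  π_2 = (11/16)/(11/16 + 2/3) = (11/16)/(65/48) = 33/65.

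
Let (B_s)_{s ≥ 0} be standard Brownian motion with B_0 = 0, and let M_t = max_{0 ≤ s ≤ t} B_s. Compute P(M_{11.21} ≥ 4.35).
P(M_{11.21} ≥ 4.35) = 2·P(B_{11.21} ≥ 4.35) = 2(1 − Φ(4.35/√11.21)) ≈ 0.1939

By the reflection principle for Brownian motion, P(M_t ≥ a) = 2 · P(B_t ≥ a) for a ≥ 0. Since B_t ~ N(0, t), P(B_t ≥ 4.35) = 1 − Φ(4.35/√t) = 1 − Φ(4.35/√11.21) = 1 − Φ(1.2992). So
  P(M_{11.21} ≥ 4.35) = 2(1 − Φ(1.2992)) ≈ 0.1939.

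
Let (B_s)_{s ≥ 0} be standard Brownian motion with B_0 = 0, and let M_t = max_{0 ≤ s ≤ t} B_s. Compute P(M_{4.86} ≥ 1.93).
P(M_{4.86} ≥ 1.93) = 2·P(B_{4.86} ≥ 1.93) = 2(1 − Φ(1.93/√4.86)) ≈ 0.3813

By the reflection principle for Brownian motion, P(M_t ≥ a) = 2 · P(B_t ≥ a) for a ≥ 0. Since B_t ~ N(0, t), P(B_t ≥ 1.93) = 1 − Φ(1.93/√t) = 1 − Φ(1.93/√4.86) = 1 − Φ(0.8755). So
  P(M_{4.86} ≥ 1.93) = 2(1 − Φ(0.8755)) ≈ 0.3813.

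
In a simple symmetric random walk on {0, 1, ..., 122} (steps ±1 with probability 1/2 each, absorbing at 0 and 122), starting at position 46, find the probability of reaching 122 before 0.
P(hit 122 before 0) = 46/122 = 23/61

Let u_k = P(hit 122 before 0 | start at k). Then u_0 = 0, u_122 = 1, and u_k = u_{k-1}/2 + u_{k+1}/2 for 1 ≤ k ≤ 121. This harmonic recurrence is solved by u_k = k/122, giving u_46 = 46/122 = 23/61.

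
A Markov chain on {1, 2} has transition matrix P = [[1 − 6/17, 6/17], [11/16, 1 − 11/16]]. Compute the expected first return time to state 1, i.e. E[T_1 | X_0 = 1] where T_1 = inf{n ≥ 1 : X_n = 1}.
E[T_1 | X_0 = 1] = 1/π_1 = 283/187

For an irreducible recurrent Markov chain with stationary distribution π, E[T_i | X_0 = i] = 1/π_i (Kac's formula). Here π_1 = (11/16)/(6/17 + 11/16) = (11/16)/(283/272) = 187/283, so E[T_1 | X_0 = 1] = 1/π_1 = (6/17 + 11/16)/(11/16) = (283/272)/(11/16) = 283/187.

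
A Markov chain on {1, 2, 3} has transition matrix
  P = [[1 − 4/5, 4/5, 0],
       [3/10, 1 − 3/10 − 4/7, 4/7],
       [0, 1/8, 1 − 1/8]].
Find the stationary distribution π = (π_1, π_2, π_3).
π = (7/111, 56/333, 256/333)

This is a birth-death chain on three states, which satisfies detailed balance: π_1 · P_{12} = π_2 · P_{21} and π_2 · P_{23} = π_3 · P_{32}.
From π_1 · 4/5 = π_2 · 3/10: π_2/π_1 = (4/5)/(3/10) = 8/3.
From π_2 · 4/7 = π_3 · 1/8: π_3/π_2 = (4/7)/(1/8) = 32/7.
Take π_1 proportional to 1; then unnormalized π = (1, 8/3, 256/21). Normalize by dividing by the sum 111/7:
  π = (7/111, 56/333, 256/333).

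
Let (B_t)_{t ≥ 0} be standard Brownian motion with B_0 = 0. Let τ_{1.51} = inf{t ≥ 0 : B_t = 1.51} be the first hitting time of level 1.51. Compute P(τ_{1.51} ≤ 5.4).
P(τ_{1.51} ≤ 5.4) = 2(1 − Φ(1.51/√5.4)) = 2(1 − Φ(0.6498)) ≈ 0.5158

By the reflection principle for standard BM, P(τ_b ≤ t) = 2 · P(B_t ≥ b). Since B_t ~ N(0, t), P(B_t ≥ 1.51) = 1 − Φ(1.51/√t) = 1 − Φ(1.51/√5.4) = 1 − Φ(0.6498) ≈ 0.25791. Doubling: P(τ_{1.51} ≤ 5.4) ≈ 2 · 0.25791 = 0.51582 ≈ 0.5158.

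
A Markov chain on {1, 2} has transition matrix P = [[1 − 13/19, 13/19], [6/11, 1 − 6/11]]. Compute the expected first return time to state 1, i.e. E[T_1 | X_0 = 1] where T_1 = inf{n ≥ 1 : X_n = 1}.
E[T_1 | X_0 = 1] = 1/π_1 = 257/114

For an irreducible recurrent Markov chain with stationary distribution π, E[T_i | X_0 = i] = 1/π_i (Kac's formula). Here π_1 = (6/11)/(13/19 + 6/11) = (6/11)/(257/209) = 114/257, so E[T_1 | X_0 = 1] = 1/π_1 = (13/19 + 6/11)/(6/11) = (257/209)/(6/11) = 257/114.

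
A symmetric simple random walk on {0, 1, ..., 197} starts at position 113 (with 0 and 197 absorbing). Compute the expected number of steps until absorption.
E[τ | X_0 = 113] = 9492

Let v_k = E[τ | X_0 = k]. Boundary: v_0 = v_197 = 0. Recurrence: v_k = 1 + (v_{k-1} + v_{k+1})/2 for 1 ≤ k ≤ 196. The particular solution to v_k − (v_{k-1} + v_{k+1})/2 = 1 is v_k = −k^2. Adding homogeneous solution A + B k and matching boundaries gives v_k = k (197 − k). Substituting k = 113: v_113 = 113 · 84 = 9492.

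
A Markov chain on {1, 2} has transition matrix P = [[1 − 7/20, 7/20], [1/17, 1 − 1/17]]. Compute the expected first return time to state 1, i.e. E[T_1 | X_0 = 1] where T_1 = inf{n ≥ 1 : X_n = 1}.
E[T_1 | X_0 = 1] = 1/π_1 = 139/20

For an irreducible recurrent Markov chain with stationary distribution π, E[T_i | X_0 = i] = 1/π_i (Kac's formula). Here π_1 = (1/17)/(7/20 + 1/17) = (1/17)/(139/340) = 20/139, so E[T_1 | X_0 = 1] = 1/π_1 = (7/20 + 1/17)/(1/17) = (139/340)/(1/17) = 139/20.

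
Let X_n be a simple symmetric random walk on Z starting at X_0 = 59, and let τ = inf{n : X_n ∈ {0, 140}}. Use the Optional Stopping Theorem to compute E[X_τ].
E[X_τ] = 59

X_n is a martingale and τ is a bounded-mean stopping time (indeed τ is finite a.s. with bounded expectation since the walk is in a bounded region). By the OST, E[X_τ] = E[X_0] = 59. Equivalently: E[X_τ] = 140 · P(hit 140 first) + 0 · P(hit 0 first) = 140 · (59/140) = 59.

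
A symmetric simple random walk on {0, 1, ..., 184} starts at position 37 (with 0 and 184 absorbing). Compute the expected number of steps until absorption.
E[τ | X_0 = 37] = 5439

Let v_k = E[τ | X_0 = k]. Boundary: v_0 = v_184 = 0. Recurrence: v_k = 1 + (v_{k-1} + v_{k+1})/2 for 1 ≤ k ≤ 183. The particular solution to v_k − (v_{k-1} + v_{k+1})/2 = 1 is v_k = −k^2. Adding homogeneous solution A + B k and matching boundaries gives v_k = k (184 − k). Substituting k = 37: v_37 = 37 · 147 = 5439.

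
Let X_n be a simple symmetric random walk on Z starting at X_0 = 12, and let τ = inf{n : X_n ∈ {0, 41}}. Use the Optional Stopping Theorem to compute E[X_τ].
E[X_τ] = 12

X_n is a martingale and τ is a bounded-mean stopping time (indeed τ is finite a.s. with bounded expectation since the walk is in a bounded region). By the OST, E[X_τ] = E[X_0] = 12. Equivalently: E[X_τ] = 41 · P(hit 41 first) + 0 · P(hit 0 first) = 41 · (12/41) = 12.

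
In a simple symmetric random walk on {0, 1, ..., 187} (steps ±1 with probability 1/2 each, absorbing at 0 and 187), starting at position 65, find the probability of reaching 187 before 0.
P(hit 187 before 0) = 65/187

Let u_k = P(hit 187 before 0 | start at k). Then u_0 = 0, u_187 = 1, and u_k = u_{k-1}/2 + u_{k+1}/2 for 1 ≤ k ≤ 186. This harmonic recurrence is solved by u_k = k/187, giving u_65 = 65/187.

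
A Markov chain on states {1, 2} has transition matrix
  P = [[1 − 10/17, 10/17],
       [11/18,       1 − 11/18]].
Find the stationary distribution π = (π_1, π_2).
π_1 = 187/367, π_2 = 180/367

Solve πP = π with π_1 + π_2 = 1. From πP = π: π_1 · (1 − 10/17) + π_2 · 11/18 = π_1 ⇒ π_2 · 11/18 = π_1 · 10/17 ⇒ π_2/π_1 = (10/17)/(11/18) = 180/187. Together with π_1 + π_2 = 1:
  π_1 = (11/18)/(10/17 + 11/18) = (11/18)/(367/306) = 187/367,
  π_2 = (10/17)/(10/17 + 11/18) = (10/17)/(367/306) = 180/367.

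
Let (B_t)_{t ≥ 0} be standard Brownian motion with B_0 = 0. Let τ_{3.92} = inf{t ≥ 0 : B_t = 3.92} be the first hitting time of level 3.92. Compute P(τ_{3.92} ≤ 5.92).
P(τ_{3.92} ≤ 5.92) = 2(1 − Φ(3.92/√5.92)) = 2(1 − Φ(1.6111)) ≈ 0.1072

By the reflection principle for standard BM, P(τ_b ≤ t) = 2 · P(B_t ≥ b). Since B_t ~ N(0, t), P(B_t ≥ 3.92) = 1 − Φ(3.92/√t) = 1 − Φ(3.92/√5.92) = 1 − Φ(1.6111) ≈ 0.05358. Doubling: P(τ_{3.92} ≤ 5.92) ≈ 2 · 0.05358 = 0.10716 ≈ 0.1072.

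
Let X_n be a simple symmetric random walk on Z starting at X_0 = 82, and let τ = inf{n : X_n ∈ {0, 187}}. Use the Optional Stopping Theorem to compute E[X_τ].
E[X_τ] = 82

X_n is a martingale and τ is a bounded-mean stopping time (indeed τ is finite a.s. with bounded expectation since the walk is in a bounded region). By the OST, E[X_τ] = E[X_0] = 82. Equivalently: E[X_τ] = 187 · P(hit 187 first) + 0 · P(hit 0 first) = 187 · (82/187) = 82.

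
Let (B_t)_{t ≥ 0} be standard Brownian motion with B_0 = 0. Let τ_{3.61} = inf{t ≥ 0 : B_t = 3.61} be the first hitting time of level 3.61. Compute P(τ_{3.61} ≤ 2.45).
P(τ_{3.61} ≤ 2.45) = 2(1 − Φ(3.61/√2.45)) = 2(1 − Φ(2.3063)) ≈ 0.0211

By the reflection principle for standard BM, P(τ_b ≤ t) = 2 · P(B_t ≥ b). Since B_t ~ N(0, t), P(B_t ≥ 3.61) = 1 − Φ(3.61/√t) = 1 − Φ(3.61/√2.45) = 1 − Φ(2.3063) ≈ 0.01055. Doubling: P(τ_{3.61} ≤ 2.45) ≈ 2 · 0.01055 = 0.02110 ≈ 0.0211.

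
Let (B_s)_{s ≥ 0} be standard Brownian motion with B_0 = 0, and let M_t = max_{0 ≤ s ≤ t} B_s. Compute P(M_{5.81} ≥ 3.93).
P(M_{5.81} ≥ 3.93) = 2·P(B_{5.81} ≥ 3.93) = 2(1 − Φ(3.93/√5.81)) ≈ 0.1030

By the reflection principle for Brownian motion, P(M_t ≥ a) = 2 · P(B_t ≥ a) for a ≥ 0. Since B_t ~ N(0, t), P(B_t ≥ 3.93) = 1 − Φ(3.93/√t) = 1 − Φ(3.93/√5.81) = 1 − Φ(1.6304). So
  P(M_{5.81} ≥ 3.93) = 2(1 − Φ(1.6304)) ≈ 0.1030.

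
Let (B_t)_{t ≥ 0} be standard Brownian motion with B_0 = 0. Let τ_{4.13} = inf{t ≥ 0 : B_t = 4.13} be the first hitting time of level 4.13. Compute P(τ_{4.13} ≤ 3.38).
P(τ_{4.13} ≤ 3.38) = 2(1 − Φ(4.13/√3.38)) = 2(1 − Φ(2.2464)) ≈ 0.0247

By the reflection principle for standard BM, P(τ_b ≤ t) = 2 · P(B_t ≥ b). Since B_t ~ N(0, t), P(B_t ≥ 4.13) = 1 − Φ(4.13/√t) = 1 − Φ(4.13/√3.38) = 1 − Φ(2.2464) ≈ 0.01234. Doubling: P(τ_{4.13} ≤ 3.38) ≈ 2 · 0.01234 = 0.02468 ≈ 0.0247.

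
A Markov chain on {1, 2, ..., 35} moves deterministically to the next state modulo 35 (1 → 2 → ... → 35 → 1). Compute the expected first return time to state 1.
E[T_1 | X_0 = 1] = 35

The chain cycles deterministically, so starting at state 1 it returns in exactly 35 steps. Equivalently, the stationary distribution is uniform π_j = 1/35 for every state j, so by Kac's formula E[T_1] = 1/π_1 = 35.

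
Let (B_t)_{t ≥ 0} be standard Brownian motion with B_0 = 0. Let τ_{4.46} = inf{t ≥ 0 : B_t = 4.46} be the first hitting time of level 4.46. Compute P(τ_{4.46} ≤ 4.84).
P(τ_{4.46} ≤ 4.84) = 2(1 − Φ(4.46/√4.84)) = 2(1 − Φ(2.0273)) ≈ 0.0426

By the reflection principle for standard BM, P(τ_b ≤ t) = 2 · P(B_t ≥ b). Since B_t ~ N(0, t), P(B_t ≥ 4.46) = 1 − Φ(4.46/√t) = 1 − Φ(4.46/√4.84) = 1 − Φ(2.0273) ≈ 0.02132. Doubling: P(τ_{4.46} ≤ 4.84) ≈ 2 · 0.02132 = 0.04264 ≈ 0.0426.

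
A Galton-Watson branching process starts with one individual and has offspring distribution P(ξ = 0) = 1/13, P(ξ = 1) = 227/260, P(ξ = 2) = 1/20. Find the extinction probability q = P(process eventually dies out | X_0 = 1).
q = 1

Mean offspring μ = 0·1/13 + 1·227/260 + 2·1/20 = 253/260 ≤ 1. For μ ≤ 1 with offspring not concentrated at 1, the Galton-Watson process goes extinct almost surely, so q = 1.
(Algebraic check: The pgf is f(s) = 1/13 + 227/260·s + 1/20·s². The extinction probability q is the smallest fixed point of f in [0, 1]. Setting s = f(s):
  1/20·s² + (227/260 − 1)·s + 1/13 = 0
  1/20·s² − (1/13 + 1/20)·s + 1/13 = 0
which factors as (s − 1)·(1/20·s − 1/13) = 0, giving roots s = 1 and s = (1/13)/(1/20) = 20/13. Since 20/13 ≥ 1, the smallest root in [0, 1] is s = 1.)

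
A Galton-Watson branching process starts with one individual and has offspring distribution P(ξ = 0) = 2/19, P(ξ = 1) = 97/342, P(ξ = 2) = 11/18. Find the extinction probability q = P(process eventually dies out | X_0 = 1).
q = 36/209

The pgf is f(s) = 2/19 + 97/342·s + 11/18·s². The extinction probability q is the smallest fixed point of f in [0, 1]. Setting s = f(s):
  11/18·s² + (97/342 − 1)·s + 2/19 = 0
  11/18·s² − (2/19 + 11/18)·s + 2/19 = 0
which factors as (s − 1)·(11/18·s − 2/19) = 0, giving roots s = 1 and s = (2/19)/(11/18) = 36/209.
Mean offspring μ = 97/342 + 2·11/18 = 515/342 > 1 (supercritical), so q < 1. The extinction probability is the smaller root: q = (2/19)/(11/18) = 36/209.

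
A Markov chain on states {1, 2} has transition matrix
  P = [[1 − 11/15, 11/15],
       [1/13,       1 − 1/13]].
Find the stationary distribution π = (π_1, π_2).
π_1 = 15/158, π_2 = 143/158

Solve πP = π with π_1 + π_2 = 1. From πP = π: π_1 · (1 − 11/15) + π_2 · 1/13 = π_1 ⇒ π_2 · 1/13 = π_1 · 11/15 ⇒ π_2/π_1 = (11/15)/(1/13) = 143/15. Together with π_1 + π_2 = 1:
  π_1 = (1/13)/(11/15 + 1/13) = (1/13)/(158/195) = 15/158,
  π_2 = (11/15)/(11/15 + 1/13) = (11/15)/(158/195) = 143/158.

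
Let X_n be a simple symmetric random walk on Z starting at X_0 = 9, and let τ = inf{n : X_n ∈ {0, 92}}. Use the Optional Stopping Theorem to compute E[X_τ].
E[X_τ] = 9

X_n is a martingale and τ is a bounded-mean stopping time (indeed τ is finite a.s. with bounded expectation since the walk is in a bounded region). By the OST, E[X_τ] = E[X_0] = 9. Equivalently: E[X_τ] = 92 · P(hit 92 first) + 0 · P(hit 0 first) = 92 · (9/92) = 9.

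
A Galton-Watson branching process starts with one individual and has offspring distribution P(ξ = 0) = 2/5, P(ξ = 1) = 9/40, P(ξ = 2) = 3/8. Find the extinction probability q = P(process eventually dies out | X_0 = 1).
q = 1

Mean offspring μ = 0·2/5 + 1·9/40 + 2·3/8 = 39/40 ≤ 1. For μ ≤ 1 with offspring not concentrated at 1, the Galton-Watson process goes extinct almost surely, so q = 1.
(Algebraic check: The pgf is f(s) = 2/5 + 9/40·s + 3/8·s². The extinction probability q is the smallest fixed point of f in [0, 1]. Setting s = f(s):
  3/8·s² + (9/40 − 1)·s + 2/5 = 0
  3/8·s² − (2/5 + 3/8)·s + 2/5 = 0
which factors as (s − 1)·(3/8·s − 2/5) = 0, giving roots s = 1 and s = (2/5)/(3/8) = 16/15. Since 16/15 ≥ 1, the smallest root in [0, 1] is s = 1.)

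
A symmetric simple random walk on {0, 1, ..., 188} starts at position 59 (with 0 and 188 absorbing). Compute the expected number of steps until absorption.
E[τ | X_0 = 59] = 7611

Let v_k = E[τ | X_0 = k]. Boundary: v_0 = v_188 = 0. Recurrence: v_k = 1 + (v_{k-1} + v_{k+1})/2 for 1 ≤ k ≤ 187. The particular solution to v_k − (v_{k-1} + v_{k+1})/2 = 1 is v_k = −k^2. Adding homogeneous solution A + B k and matching boundaries gives v_k = k (188 − k). Substituting k = 59: v_59 = 59 · 129 = 7611.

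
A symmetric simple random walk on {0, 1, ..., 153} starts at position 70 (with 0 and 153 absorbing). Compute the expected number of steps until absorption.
E[τ | X_0 = 70] = 5810

Let v_k = E[τ | X_0 = k]. Boundary: v_0 = v_153 = 0. Recurrence: v_k = 1 + (v_{k-1} + v_{k+1})/2 for 1 ≤ k ≤ 152. The particular solution to v_k − (v_{k-1} + v_{k+1})/2 = 1 is v_k = −k^2. Adding homogeneous solution A + B k and matching boundaries gives v_k = k (153 − k). Substituting k = 70: v_70 = 70 · 83 = 5810.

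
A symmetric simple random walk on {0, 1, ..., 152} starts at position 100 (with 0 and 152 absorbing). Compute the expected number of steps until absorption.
E[τ | X_0 = 100] = 5200

Let v_k = E[τ | X_0 = k]. Boundary: v_0 = v_152 = 0. Recurrence: v_k = 1 + (v_{k-1} + v_{k+1})/2 for 1 ≤ k ≤ 151. The particular solution to v_k − (v_{k-1} + v_{k+1})/2 = 1 is v_k = −k^2. Adding homogeneous solution A + B k and matching boundaries gives v_k = k (152 − k). Substituting k = 100: v_100 = 100 · 52 = 5200.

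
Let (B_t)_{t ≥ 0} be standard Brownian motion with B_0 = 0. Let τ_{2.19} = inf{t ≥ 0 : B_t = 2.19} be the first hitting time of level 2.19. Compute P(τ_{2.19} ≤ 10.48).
P(τ_{2.19} ≤ 10.48) = 2(1 − Φ(2.19/√10.48)) = 2(1 − Φ(0.6765)) ≈ 0.4987

By the reflection principle for standard BM, P(τ_b ≤ t) = 2 · P(B_t ≥ b). Since B_t ~ N(0, t), P(B_t ≥ 2.19) = 1 − Φ(2.19/√t) = 1 − Φ(2.19/√10.48) = 1 − Φ(0.6765) ≈ 0.24936. Doubling: P(τ_{2.19} ≤ 10.48) ≈ 2 · 0.24936 = 0.49872 ≈ 0.4987.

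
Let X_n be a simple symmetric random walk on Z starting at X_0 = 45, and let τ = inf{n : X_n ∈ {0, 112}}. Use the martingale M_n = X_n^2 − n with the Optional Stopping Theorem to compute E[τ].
E[τ] = 3015

M_n = X_n^2 − n is a martingale (since E[X_{n+1}^2 | F_n] = X_n^2 + 1). By OST (τ has finite mean in a bounded region), E[M_τ] = E[M_0] = X_0^2 − 0 = 45^2 = 2025. Also E[M_τ] = E[X_τ^2] − E[τ]. The walk exits at 0 or 112, with P(hit 112 first) = 45/112, so E[X_τ^2] = 112^2 · 45/112 + 0 = 5040. Thus E[τ] = E[X_τ^2] − E[M_τ] = 5040 − 2025 = 3015 = 45(112 − 45) = 3015.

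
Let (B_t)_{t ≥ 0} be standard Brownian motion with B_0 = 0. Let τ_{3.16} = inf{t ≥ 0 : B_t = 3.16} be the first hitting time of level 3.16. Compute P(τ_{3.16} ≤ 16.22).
P(τ_{3.16} ≤ 16.22) = 2(1 − Φ(3.16/√16.22)) = 2(1 − Φ(0.7846)) ≈ 0.4327

By the reflection principle for standard BM, P(τ_b ≤ t) = 2 · P(B_t ≥ b). Since B_t ~ N(0, t), P(B_t ≥ 3.16) = 1 − Φ(3.16/√t) = 1 − Φ(3.16/√16.22) = 1 − Φ(0.7846) ≈ 0.21634. Doubling: P(τ_{3.16} ≤ 16.22) ≈ 2 · 0.21634 = 0.43268 ≈ 0.4327.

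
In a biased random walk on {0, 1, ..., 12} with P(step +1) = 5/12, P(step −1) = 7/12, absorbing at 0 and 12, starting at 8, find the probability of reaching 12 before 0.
P(hit 12 before 0) = (1 − (7/5)^8) / (1 − (7/5)^12) = 1891250/7656051

Let u_k denote P(reach 12 before 0 | start at k). Boundary: u_0 = 0, u_12 = 1. Recurrence: u_k = 5/12·u_{k+1} + 7/12·u_{k-1} for 1 ≤ k ≤ 11. Try u_k = A + B·r^k with r = q/p = (7/12)/(5/12) = 7/5. Substitution satisfies the recurrence; boundary conditions give:
  u_k = (1 − r^k) / (1 − r^N) = (1 − (7/5)^8) / (1 − (7/5)^12) = 1891250/7656051.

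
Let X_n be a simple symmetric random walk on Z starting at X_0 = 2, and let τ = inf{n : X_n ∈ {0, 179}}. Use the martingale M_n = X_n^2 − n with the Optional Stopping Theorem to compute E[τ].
E[τ] = 354

M_n = X_n^2 − n is a martingale (since E[X_{n+1}^2 | F_n] = X_n^2 + 1). By OST (τ has finite mean in a bounded region), E[M_τ] = E[M_0] = X_0^2 − 0 = 2^2 = 4. Also E[M_τ] = E[X_τ^2] − E[τ]. The walk exits at 0 or 179, with P(hit 179 first) = 2/179, so E[X_τ^2] = 179^2 · 2/179 + 0 = 358. Thus E[τ] = E[X_τ^2] − E[M_τ] = 358 − 4 = 354 = 2(179 − 2) = 354.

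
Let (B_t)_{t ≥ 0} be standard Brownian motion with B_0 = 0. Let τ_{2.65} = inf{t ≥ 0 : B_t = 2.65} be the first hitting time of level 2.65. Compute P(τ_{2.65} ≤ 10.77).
P(τ_{2.65} ≤ 10.77) = 2(1 − Φ(2.65/√10.77)) = 2(1 − Φ(0.8075)) ≈ 0.4194

By the reflection principle for standard BM, P(τ_b ≤ t) = 2 · P(B_t ≥ b). Since B_t ~ N(0, t), P(B_t ≥ 2.65) = 1 − Φ(2.65/√t) = 1 − Φ(2.65/√10.77) = 1 − Φ(0.8075) ≈ 0.20969. Doubling: P(τ_{2.65} ≤ 10.77) ≈ 2 · 0.20969 = 0.41938 ≈ 0.4194.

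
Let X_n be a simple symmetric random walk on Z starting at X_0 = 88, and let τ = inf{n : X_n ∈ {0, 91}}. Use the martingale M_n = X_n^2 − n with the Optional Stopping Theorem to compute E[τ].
E[τ] = 264

M_n = X_n^2 − n is a martingale (since E[X_{n+1}^2 | F_n] = X_n^2 + 1). By OST (τ has finite mean in a bounded region), E[M_τ] = E[M_0] = X_0^2 − 0 = 88^2 = 7744. Also E[M_τ] = E[X_τ^2] − E[τ]. The walk exits at 0 or 91, with P(hit 91 first) = 88/91, so E[X_τ^2] = 91^2 · 88/91 + 0 = 8008. Thus E[τ] = E[X_τ^2] − E[M_τ] = 8008 − 7744 = 264 = 88(91 − 88) = 264.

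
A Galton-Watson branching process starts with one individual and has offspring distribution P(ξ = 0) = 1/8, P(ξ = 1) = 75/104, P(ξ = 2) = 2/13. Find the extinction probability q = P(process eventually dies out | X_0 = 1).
q = 13/16

The pgf is f(s) = 1/8 + 75/104·s + 2/13·s². The extinction probability q is the smallest fixed point of f in [0, 1]. Setting s = f(s):
  2/13·s² + (75/104 − 1)·s + 1/8 = 0
  2/13·s² − (1/8 + 2/13)·s + 1/8 = 0
which factors as (s − 1)·(2/13·s − 1/8) = 0, giving roots s = 1 and s = (1/8)/(2/13) = 13/16.
Mean offspring μ = 75/104 + 2·2/13 = 107/104 > 1 (supercritical), so q < 1. The extinction probability is the smaller root: q = (1/8)/(2/13) = 13/16.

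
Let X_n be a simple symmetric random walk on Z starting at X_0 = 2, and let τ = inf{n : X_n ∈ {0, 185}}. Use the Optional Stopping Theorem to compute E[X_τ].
E[X_τ] = 2

X_n is a martingale and τ is a bounded-mean stopping time (indeed τ is finite a.s. with bounded expectation since the walk is in a bounded region). By the OST, E[X_τ] = E[X_0] = 2. Equivalently: E[X_τ] = 185 · P(hit 185 first) + 0 · P(hit 0 first) = 185 · (2/185) = 2.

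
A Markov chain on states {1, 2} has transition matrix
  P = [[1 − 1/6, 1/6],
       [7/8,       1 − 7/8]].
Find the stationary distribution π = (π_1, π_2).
π_1 = 21/25, π_2 = 4/25

Solve πP = π with π_1 + π_2 = 1. From πP = π: π_1 · (1 − 1/6) + π_2 · 7/8 = π_1 ⇒ π_2 · 7/8 = π_1 · 1/6 ⇒ π_2/π_1 = (1/6)/(7/8) = 4/21. Together with π_1 + π_2 = 1:
  π_1 = (7/8)/(1/6 + 7/8) = (7/8)/(25/24) = 21/25,
  π_2 = (1/6)/(1/6 + 7/8) = (1/6)/(25/24) = 4/25.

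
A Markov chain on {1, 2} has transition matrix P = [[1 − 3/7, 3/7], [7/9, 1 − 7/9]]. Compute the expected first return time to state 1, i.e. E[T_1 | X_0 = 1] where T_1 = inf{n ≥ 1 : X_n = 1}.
E[T_1 | X_0 = 1] = 1/π_1 = 76/49

For an irreducible recurrent Markov chain with stationary distribution π, E[T_i | X_0 = i] = 1/π_i (Kac's formula). Here π_1 = (7/9)/(3/7 + 7/9) = (7/9)/(76/63) = 49/76, so E[T_1 | X_0 = 1] = 1/π_1 = (3/7 + 7/9)/(7/9) = (76/63)/(7/9) = 76/49.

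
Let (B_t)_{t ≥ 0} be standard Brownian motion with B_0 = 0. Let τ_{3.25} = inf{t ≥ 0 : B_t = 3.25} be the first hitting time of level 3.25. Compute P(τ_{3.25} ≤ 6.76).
P(τ_{3.25} ≤ 6.76) = 2(1 − Φ(3.25/√6.76)) = 2(1 − Φ(1.2500)) ≈ 0.2113

By the reflection principle for standard BM, P(τ_b ≤ t) = 2 · P(B_t ≥ b). Since B_t ~ N(0, t), P(B_t ≥ 3.25) = 1 − Φ(3.25/√t) = 1 − Φ(3.25/√6.76) = 1 − Φ(1.2500) ≈ 0.10565. Doubling: P(τ_{3.25} ≤ 6.76) ≈ 2 · 0.10565 = 0.21130 ≈ 0.2113.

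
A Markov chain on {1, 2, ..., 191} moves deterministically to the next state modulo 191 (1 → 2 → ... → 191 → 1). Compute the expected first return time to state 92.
E[T_92 | X_0 = 92] = 191

The chain cycles deterministically, so starting at state 92 it returns in exactly 191 steps. Equivalently, the stationary distribution is uniform π_j = 1/191 for every state j, so by Kac's formula E[T_92] = 1/π_92 = 191.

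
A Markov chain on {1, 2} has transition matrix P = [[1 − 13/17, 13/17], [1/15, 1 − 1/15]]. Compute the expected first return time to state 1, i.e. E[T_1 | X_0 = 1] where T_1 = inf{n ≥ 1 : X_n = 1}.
E[T_1 | X_0 = 1] = 1/π_1 = 212/17

For an irreducible recurrent Markov chain with stationary distribution π, E[T_i | X_0 = i] = 1/π_i (Kac's formula). Here π_1 = (1/15)/(13/17 + 1/15) = (1/15)/(212/255) = 17/212, so E[T_1 | X_0 = 1] = 1/π_1 = (13/17 + 1/15)/(1/15) = (212/255)/(1/15) = 212/17.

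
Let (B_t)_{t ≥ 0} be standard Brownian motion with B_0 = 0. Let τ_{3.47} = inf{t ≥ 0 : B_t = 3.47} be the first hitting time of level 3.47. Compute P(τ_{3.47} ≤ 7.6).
P(τ_{3.47} ≤ 7.6) = 2(1 − Φ(3.47/√7.6)) = 2(1 − Φ(1.2587)) ≈ 0.2081

By the reflection principle for standard BM, P(τ_b ≤ t) = 2 · P(B_t ≥ b). Since B_t ~ N(0, t), P(B_t ≥ 3.47) = 1 − Φ(3.47/√t) = 1 − Φ(3.47/√7.6) = 1 − Φ(1.2587) ≈ 0.10407. Doubling: P(τ_{3.47} ≤ 7.6) ≈ 2 · 0.10407 = 0.20814 ≈ 0.2081.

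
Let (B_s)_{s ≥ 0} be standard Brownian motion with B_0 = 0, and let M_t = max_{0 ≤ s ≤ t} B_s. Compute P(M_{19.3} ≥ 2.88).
P(M_{19.3} ≥ 2.88) = 2·P(B_{19.3} ≥ 2.88) = 2(1 − Φ(2.88/√19.3)) ≈ 0.5121

By the reflection principle for Brownian motion, P(M_t ≥ a) = 2 · P(B_t ≥ a) for a ≥ 0. Since B_t ~ N(0, t), P(B_t ≥ 2.88) = 1 − Φ(2.88/√t) = 1 − Φ(2.88/√19.3) = 1 − Φ(0.6556). So
  P(M_{19.3} ≥ 2.88) = 2(1 − Φ(0.6556)) ≈ 0.5121.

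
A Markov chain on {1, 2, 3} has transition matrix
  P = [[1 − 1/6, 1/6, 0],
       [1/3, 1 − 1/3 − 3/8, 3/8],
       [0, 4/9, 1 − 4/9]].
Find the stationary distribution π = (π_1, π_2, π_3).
π = (64/123, 32/123, 9/41)

This is a birth-death chain on three states, which satisfies detailed balance: π_1 · P_{12} = π_2 · P_{21} and π_2 · P_{23} = π_3 · P_{32}.
From π_1 · 1/6 = π_2 · 1/3: π_2/π_1 = (1/6)/(1/3) = 1/2.
From π_2 · 3/8 = π_3 · 4/9: π_3/π_2 = (3/8)/(4/9) = 27/32.
Take π_1 proportional to 1; then unnormalized π = (1, 1/2, 27/64). Normalize by dividing by the sum 123/64:
  π = (64/123, 32/123, 9/41).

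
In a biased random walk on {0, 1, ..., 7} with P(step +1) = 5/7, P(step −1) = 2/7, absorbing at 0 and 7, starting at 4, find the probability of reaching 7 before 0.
P(hit 7 before 0) = (1 − (2/5)^4) / (1 − (2/5)^7) = 25375/25999

Let u_k denote P(reach 7 before 0 | start at k). Boundary: u_0 = 0, u_7 = 1. Recurrence: u_k = 5/7·u_{k+1} + 2/7·u_{k-1} for 1 ≤ k ≤ 6. Try u_k = A + B·r^k with r = q/p = (2/7)/(5/7) = 2/5. Substitution satisfies the recurrence; boundary conditions give:
  u_k = (1 − r^k) / (1 − r^N) = (1 − (2/5)^4) / (1 − (2/5)^7) = 25375/25999.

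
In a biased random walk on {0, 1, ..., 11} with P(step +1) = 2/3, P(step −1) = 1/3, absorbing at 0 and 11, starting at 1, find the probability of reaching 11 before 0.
P(hit 11 before 0) = (1 − (1/2)^1) / (1 − (1/2)^11) = 1024/2047

Let u_k denote P(reach 11 before 0 | start at k). Boundary: u_0 = 0, u_11 = 1. Recurrence: u_k = 2/3·u_{k+1} + 1/3·u_{k-1} for 1 ≤ k ≤ 10. Try u_k = A + B·r^k with r = q/p = (1/3)/(2/3) = 1/2. Substitution satisfies the recurrence; boundary conditions give:
  u_k = (1 − r^k) / (1 − r^N) = (1 − (1/2)^1) / (1 − (1/2)^11) = 1024/2047.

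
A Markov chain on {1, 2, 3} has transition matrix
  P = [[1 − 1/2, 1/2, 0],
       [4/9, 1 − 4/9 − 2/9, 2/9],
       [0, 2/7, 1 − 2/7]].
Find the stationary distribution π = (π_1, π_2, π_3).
π = (1/3, 3/8, 7/24)

This is a birth-death chain on three states, which satisfies detailed balance: π_1 · P_{12} = π_2 · P_{21} and π_2 · P_{23} = π_3 · P_{32}.
From π_1 · 1/2 = π_2 · 4/9: π_2/π_1 = (1/2)/(4/9) = 9/8.
From π_2 · 2/9 = π_3 · 2/7: π_3/π_2 = (2/9)/(2/7) = 7/9.
Take π_1 proportional to 1; then unnormalized π = (1, 9/8, 7/8). Normalize by dividing by the sum 3:
  π = (1/3, 3/8, 7/24).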